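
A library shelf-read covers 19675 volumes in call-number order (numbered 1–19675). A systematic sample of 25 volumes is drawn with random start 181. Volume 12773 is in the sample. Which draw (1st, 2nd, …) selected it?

17

k = 19675/25 = 787
position = (12773 − 181)/787 + 1 = 12592/787 + 1 = 16 + 1 = 17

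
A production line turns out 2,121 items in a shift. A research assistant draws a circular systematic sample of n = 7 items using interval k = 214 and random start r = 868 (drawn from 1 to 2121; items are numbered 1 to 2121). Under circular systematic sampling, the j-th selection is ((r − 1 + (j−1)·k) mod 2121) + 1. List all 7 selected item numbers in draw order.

Selection 1: 868
Selection 2: 868 + 214 = 1082
Selection 3: 1082 + 214 = 1296
Selection 4: 1296 + 214 = 1510
Selection 5: 1510 + 214 = 1724
Selection 6: 1724 + 214 = 1938
Selection 7: 1938 + 214 = 2152 → 2152 − 2121 = 31

868, 1082, 1296, 1510, 1724, 1938, 31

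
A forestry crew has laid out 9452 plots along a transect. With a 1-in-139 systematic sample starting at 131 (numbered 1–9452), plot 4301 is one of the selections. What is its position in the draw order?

k = 139
position = (4301 − 131)/139 + 1 = 4170/139 + 1 = 30 + 1 = 31

31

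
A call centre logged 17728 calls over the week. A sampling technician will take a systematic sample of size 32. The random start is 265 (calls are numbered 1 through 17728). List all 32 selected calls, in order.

265, 819, 1373, 1927, 2481, 3035, 3589, 4143, 4697, 5251, 5805, 6359, 6913, 7467, 8021, 8575, 9129, 9683, 10237, 10791, 11345, 11899, 12453, 13007, 13561, 14115, 14669, 15223, 15777, 16331, 16885, 17439

k = N/n = 17728/32 = 554
call 1: 265
call 2: 265 + 554 = 819
call 3: 819 + 554 = 1373
call 4: 1373 + 554 = 1927
call 5: 1927 + 554 = 2481
call 6: 2481 + 554 = 3035
call 7: 3035 + 554 = 3589
call 8: 3589 + 554 = 4143
call 9: 4143 + 554 = 4697
call 10: 4697 + 554 = 5251
call 11: 5251 + 554 = 5805
call 12: 5805 + 554 = 6359
call 13: 6359 + 554 = 6913
call 14: 6913 + 554 = 7467
call 15: 7467 + 554 = 8021
call 16: 8021 + 554 = 8575
call 17: 8575 + 554 = 9129
call 18: 9129 + 554 = 9683
call 19: 9683 + 554 = 10237
call 20: 10237 + 554 = 10791
call 21: 10791 + 554 = 11345
call 22: 11345 + 554 = 11899
call 23: 11899 + 554 = 12453
call 24: 12453 + 554 = 13007
call 25: 13007 + 554 = 13561
call 26: 13561 + 554 = 14115
call 27: 14115 + 554 = 14669
call 28: 14669 + 554 = 15223
call 29: 15223 + 554 = 15777
call 30: 15777 + 554 = 16331
call 31: 16331 + 554 = 16885
call 32: 16885 + 554 = 17439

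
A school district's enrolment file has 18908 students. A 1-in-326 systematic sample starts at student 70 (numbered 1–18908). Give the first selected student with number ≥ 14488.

k = 326
Steps past start: ⌈(14488 − 70)/326⌉ = ⌈14418/326⌉ = 45
Selected student: 70 + 45×326 = 14740

14740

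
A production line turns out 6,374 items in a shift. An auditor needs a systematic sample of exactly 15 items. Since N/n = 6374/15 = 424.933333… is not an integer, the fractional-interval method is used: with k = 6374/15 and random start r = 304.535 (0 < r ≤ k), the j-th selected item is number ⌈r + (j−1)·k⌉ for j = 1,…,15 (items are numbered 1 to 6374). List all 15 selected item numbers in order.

j=1: r + 0k = 304.535 → ⌈·⌉ = 305
j=2: r + 1k = 729.468333… → ⌈·⌉ = 730
j=3: r + 2k = 1154.401666… → ⌈·⌉ = 1155
j=4: r + 3k = 1579.335 → ⌈·⌉ = 1580
j=5: r + 4k = 2004.268333… → ⌈·⌉ = 2005
j=6: r + 5k = 2429.201666… → ⌈·⌉ = 2430
j=7: r + 6k = 2854.135 → ⌈·⌉ = 2855
j=8: r + 7k = 3279.068333… → ⌈·⌉ = 3280
j=9: r + 8k = 3704.001666… → ⌈·⌉ = 3705
j=10: r + 9k = 4128.935 → ⌈·⌉ = 4129
j=11: r + 10k = 4553.868333… → ⌈·⌉ = 4554
j=12: r + 11k = 4978.801666… → ⌈·⌉ = 4979
j=13: r + 12k = 5403.735 → ⌈·⌉ = 5404
j=14: r + 13k = 5828.668333… → ⌈·⌉ = 5829
j=15: r + 14k = 6253.601666… → ⌈·⌉ = 6254

305, 730, 1155, 1580, 2005, 2430, 2855, 3280, 3705, 4129, 4554, 4979, 5404, 5829, 6254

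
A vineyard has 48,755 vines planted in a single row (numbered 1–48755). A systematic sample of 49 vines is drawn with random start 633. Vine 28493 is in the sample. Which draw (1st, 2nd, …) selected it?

29

k = 48755/49 = 995
position = (28493 − 633)/995 + 1 = 27860/995 + 1 = 28 + 1 = 29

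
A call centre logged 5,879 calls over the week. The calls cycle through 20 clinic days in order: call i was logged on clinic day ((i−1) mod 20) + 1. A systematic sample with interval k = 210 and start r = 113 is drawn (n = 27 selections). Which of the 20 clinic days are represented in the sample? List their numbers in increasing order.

Consecutive selections differ by k = 210, so their clinic day numbers differ by 210 mod 20 = 10.
gcd(210, 20) = 10, so the sample visits 20/10 = 2 distinct residues mod 20.
Start 113 is clinic day 13; the clinic days hit are 3, 13.

3, 13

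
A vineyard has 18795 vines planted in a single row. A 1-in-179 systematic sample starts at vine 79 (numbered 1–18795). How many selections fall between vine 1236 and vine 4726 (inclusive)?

k = 179
First selection ≥ 1236: 79 + ⌈(1236−79)/179⌉·179 = 79 + 7×179 = 1332
Last selection ≤ 4726: 79 + ⌊(4726−79)/179⌋·179 = 79 + 25×179 = 4554
Count = 25 − 7 + 1 = 19

19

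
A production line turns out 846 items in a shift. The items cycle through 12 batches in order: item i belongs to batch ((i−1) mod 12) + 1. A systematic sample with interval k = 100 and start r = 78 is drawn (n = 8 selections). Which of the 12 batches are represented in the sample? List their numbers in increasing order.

2, 6, 10

Consecutive selections differ by k = 100, so their batch numbers differ by 100 mod 12 = 4.
gcd(100, 12) = 4, so the sample visits 12/4 = 3 distinct residues mod 12.
Start 78 is batch 6; the batches hit are 2, 6, 10.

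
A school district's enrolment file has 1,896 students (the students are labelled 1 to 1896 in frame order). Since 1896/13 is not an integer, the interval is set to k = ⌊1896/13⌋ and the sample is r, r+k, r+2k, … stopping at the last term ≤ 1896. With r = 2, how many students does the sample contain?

k = ⌊1896/13⌋ = 145
Achieved size = ⌊(1896 − 2)/145⌋ + 1 = ⌊1894/145⌋ + 1 = 13 + 1 = 14
(last selection: 2 + 13×145 = 1887 ≤ 1896; next would be 2032 > 1896)

14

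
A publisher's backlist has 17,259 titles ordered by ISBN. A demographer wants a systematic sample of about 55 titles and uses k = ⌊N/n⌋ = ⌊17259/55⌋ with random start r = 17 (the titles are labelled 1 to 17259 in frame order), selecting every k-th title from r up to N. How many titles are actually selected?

56

k = ⌊17259/55⌋ = 313
Achieved size = ⌊(17259 − 17)/313⌋ + 1 = ⌊17242/313⌋ + 1 = 55 + 1 = 56
(last selection: 17 + 55×313 = 17232 ≤ 17259; next would be 17545 > 17259)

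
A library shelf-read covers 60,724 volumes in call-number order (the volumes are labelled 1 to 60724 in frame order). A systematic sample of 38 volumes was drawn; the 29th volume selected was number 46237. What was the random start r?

k = 60724/38 = 1598
r = 46237 − (29−1)×1598 = 46237 − 44744 = 1493

1493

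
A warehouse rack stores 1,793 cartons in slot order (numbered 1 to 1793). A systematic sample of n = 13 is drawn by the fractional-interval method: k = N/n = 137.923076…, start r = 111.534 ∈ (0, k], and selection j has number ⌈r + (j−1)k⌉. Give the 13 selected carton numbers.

112, 250, 388, 526, 664, 802, 940, 1077, 1215, 1353, 1491, 1629, 1767

j=1: r + 0k = 111.534 → ⌈·⌉ = 112
j=2: r + 1k = 249.457076… → ⌈·⌉ = 250
j=3: r + 2k = 387.380153… → ⌈·⌉ = 388
j=4: r + 3k = 525.303230… → ⌈·⌉ = 526
j=5: r + 4k = 663.226307… → ⌈·⌉ = 664
j=6: r + 5k = 801.149384… → ⌈·⌉ = 802
j=7: r + 6k = 939.072461… → ⌈·⌉ = 940
j=8: r + 7k = 1076.995538… → ⌈·⌉ = 1077
j=9: r + 8k = 1214.918615… → ⌈·⌉ = 1215
j=10: r + 9k = 1352.841692… → ⌈·⌉ = 1353
j=11: r + 10k = 1490.764769… → ⌈·⌉ = 1491
j=12: r + 11k = 1628.687846… → ⌈·⌉ = 1629
j=13: r + 12k = 1766.610923… → ⌈·⌉ = 1767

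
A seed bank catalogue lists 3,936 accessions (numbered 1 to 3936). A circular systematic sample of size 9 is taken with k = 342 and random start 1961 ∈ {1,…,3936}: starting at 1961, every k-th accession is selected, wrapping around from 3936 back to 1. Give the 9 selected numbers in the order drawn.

1961, 2303, 2645, 2987, 3329, 3671, 77, 419, 761

Selection 1: 1961
Selection 2: 1961 + 342 = 2303
Selection 3: 2303 + 342 = 2645
Selection 4: 2645 + 342 = 2987
Selection 5: 2987 + 342 = 3329
Selection 6: 3329 + 342 = 3671
Selection 7: 3671 + 342 = 4013 → 4013 − 3936 = 77
Selection 8: 77 + 342 = 419
Selection 9: 419 + 342 = 761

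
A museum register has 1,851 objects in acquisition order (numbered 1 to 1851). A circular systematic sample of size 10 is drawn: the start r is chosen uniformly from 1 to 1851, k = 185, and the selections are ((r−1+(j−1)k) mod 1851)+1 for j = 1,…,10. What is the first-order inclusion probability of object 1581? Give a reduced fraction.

For each position j, as r ranges over 1…1851 the j-th selection hits every object exactly once, so object 1581 is selected for exactly 10 of the 1851 starts.
Inclusion probability = 10/1851.

10/1851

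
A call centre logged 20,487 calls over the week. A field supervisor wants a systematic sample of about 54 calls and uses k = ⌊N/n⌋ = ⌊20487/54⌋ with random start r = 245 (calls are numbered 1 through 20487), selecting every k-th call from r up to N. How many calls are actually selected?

k = ⌊20487/54⌋ = 379
Achieved size = ⌊(20487 − 245)/379⌋ + 1 = ⌊20242/379⌋ + 1 = 53 + 1 = 54
(last selection: 245 + 53×379 = 20332 ≤ 20487; next would be 20711 > 20487)

54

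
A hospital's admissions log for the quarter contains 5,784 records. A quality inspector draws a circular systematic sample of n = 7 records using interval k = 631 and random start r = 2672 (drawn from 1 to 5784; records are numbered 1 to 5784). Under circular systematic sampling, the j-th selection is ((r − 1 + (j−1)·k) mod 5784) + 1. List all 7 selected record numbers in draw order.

2672, 3303, 3934, 4565, 5196, 43, 674

Selection 1: 2672
Selection 2: 2672 + 631 = 3303
Selection 3: 3303 + 631 = 3934
Selection 4: 3934 + 631 = 4565
Selection 5: 4565 + 631 = 5196
Selection 6: 5196 + 631 = 5827 → 5827 − 5784 = 43
Selection 7: 43 + 631 = 674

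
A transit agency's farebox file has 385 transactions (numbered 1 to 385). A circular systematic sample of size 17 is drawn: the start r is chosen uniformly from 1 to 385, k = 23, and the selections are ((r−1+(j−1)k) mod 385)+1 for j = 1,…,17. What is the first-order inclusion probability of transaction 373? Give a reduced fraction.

For each position j, as r ranges over 1…385 the j-th selection hits every transaction exactly once, so transaction 373 is selected for exactly 17 of the 385 starts.
Inclusion probability = 17/385.

17/385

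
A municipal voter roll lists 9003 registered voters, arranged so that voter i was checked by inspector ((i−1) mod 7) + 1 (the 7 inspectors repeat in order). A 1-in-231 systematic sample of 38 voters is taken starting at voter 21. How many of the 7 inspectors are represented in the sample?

Consecutive selections differ by k = 231, so their inspector numbers differ by 231 mod 7 = 0.
gcd(231, 7) = 7, so the sample visits 7/7 = 1 distinct residues mod 7.
Start 21 is inspector 7; the inspectors hit are 7.

1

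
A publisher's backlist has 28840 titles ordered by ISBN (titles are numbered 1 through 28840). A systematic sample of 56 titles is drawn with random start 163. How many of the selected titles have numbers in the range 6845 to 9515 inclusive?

k = 28840/56 = 515
First selection ≥ 6845: 163 + ⌈(6845−163)/515⌉·515 = 163 + 13×515 = 6858
Last selection ≤ 9515: 163 + ⌊(9515−163)/515⌋·515 = 163 + 18×515 = 9433
Count = 18 − 13 + 1 = 6

6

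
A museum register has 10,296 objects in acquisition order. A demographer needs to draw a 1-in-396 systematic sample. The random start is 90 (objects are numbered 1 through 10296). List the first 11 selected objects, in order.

object 1: 90
object 2: 90 + 396 = 486
object 3: 486 + 396 = 882
object 4: 882 + 396 = 1278
object 5: 1278 + 396 = 1674
object 6: 1674 + 396 = 2070
object 7: 2070 + 396 = 2466
object 8: 2466 + 396 = 2862
object 9: 2862 + 396 = 3258
object 10: 3258 + 396 = 3654
object 11: 3654 + 396 = 4050

90, 486, 882, 1278, 1674, 2070, 2466, 2862, 3258, 3654, 4050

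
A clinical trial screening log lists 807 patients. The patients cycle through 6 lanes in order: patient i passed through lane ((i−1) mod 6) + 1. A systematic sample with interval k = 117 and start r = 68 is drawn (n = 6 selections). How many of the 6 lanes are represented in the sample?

Consecutive selections differ by k = 117, so their lane numbers differ by 117 mod 6 = 3.
gcd(117, 6) = 3, so the sample visits 6/3 = 2 distinct residues mod 6.
Start 68 is lane 2; the lanes hit are 2, 5.

2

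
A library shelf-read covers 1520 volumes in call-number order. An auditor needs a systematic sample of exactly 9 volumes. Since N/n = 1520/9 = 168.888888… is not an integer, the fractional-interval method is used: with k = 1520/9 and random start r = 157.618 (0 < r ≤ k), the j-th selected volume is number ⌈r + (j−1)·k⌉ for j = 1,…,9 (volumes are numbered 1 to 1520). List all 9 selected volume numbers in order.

158, 327, 496, 665, 834, 1003, 1171, 1340, 1509

j=1: r + 0k = 157.618 → ⌈·⌉ = 158
j=2: r + 1k = 326.506888… → ⌈·⌉ = 327
j=3: r + 2k = 495.395777… → ⌈·⌉ = 496
j=4: r + 3k = 664.284666… → ⌈·⌉ = 665
j=5: r + 4k = 833.173555… → ⌈·⌉ = 834
j=6: r + 5k = 1002.062444… → ⌈·⌉ = 1003
j=7: r + 6k = 1170.951333… → ⌈·⌉ = 1171
j=8: r + 7k = 1339.840222… → ⌈·⌉ = 1340
j=9: r + 8k = 1508.729111… → ⌈·⌉ = 1509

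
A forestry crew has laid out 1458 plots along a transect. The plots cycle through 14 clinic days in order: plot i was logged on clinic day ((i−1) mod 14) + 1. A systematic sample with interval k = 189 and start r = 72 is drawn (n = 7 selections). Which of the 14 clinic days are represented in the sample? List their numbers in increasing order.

Consecutive selections differ by k = 189, so their clinic day numbers differ by 189 mod 14 = 7.
gcd(189, 14) = 7, so the sample visits 14/7 = 2 distinct residues mod 14.
Start 72 is clinic day 2; the clinic days hit are 2, 9.

2, 9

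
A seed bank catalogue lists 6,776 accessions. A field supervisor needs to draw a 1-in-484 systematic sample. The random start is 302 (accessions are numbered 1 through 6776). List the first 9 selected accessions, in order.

302, 786, 1270, 1754, 2238, 2722, 3206, 3690, 4174

accession 1: 302
accession 2: 302 + 484 = 786
accession 3: 786 + 484 = 1270
accession 4: 1270 + 484 = 1754
accession 5: 1754 + 484 = 2238
accession 6: 2238 + 484 = 2722
accession 7: 2722 + 484 = 3206
accession 8: 3206 + 484 = 3690
accession 9: 3690 + 484 = 4174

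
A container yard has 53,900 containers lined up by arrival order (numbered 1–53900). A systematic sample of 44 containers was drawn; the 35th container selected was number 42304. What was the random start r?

654

k = 53900/44 = 1225
r = 42304 − (35−1)×1225 = 42304 − 41650 = 654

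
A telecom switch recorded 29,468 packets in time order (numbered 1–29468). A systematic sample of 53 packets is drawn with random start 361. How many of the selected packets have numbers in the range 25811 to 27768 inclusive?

k = 29468/53 = 556
First selection ≥ 25811: 361 + ⌈(25811−361)/556⌉·556 = 361 + 46×556 = 25937
Last selection ≤ 27768: 361 + ⌊(27768−361)/556⌋·556 = 361 + 49×556 = 27605
Count = 49 − 46 + 1 = 4

4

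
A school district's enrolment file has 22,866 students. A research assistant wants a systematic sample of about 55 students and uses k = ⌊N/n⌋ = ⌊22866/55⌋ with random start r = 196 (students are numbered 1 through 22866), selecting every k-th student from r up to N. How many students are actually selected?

55

k = ⌊22866/55⌋ = 415
Achieved size = ⌊(22866 − 196)/415⌋ + 1 = ⌊22670/415⌋ + 1 = 54 + 1 = 55
(last selection: 196 + 54×415 = 22606 ≤ 22866; next would be 23021 > 22866)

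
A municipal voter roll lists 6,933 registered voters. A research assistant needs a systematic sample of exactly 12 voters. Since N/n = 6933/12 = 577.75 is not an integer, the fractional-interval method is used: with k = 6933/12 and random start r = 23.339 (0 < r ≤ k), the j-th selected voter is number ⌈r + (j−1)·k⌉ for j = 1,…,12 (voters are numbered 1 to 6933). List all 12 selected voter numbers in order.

j=1: r + 0k = 23.339 → ⌈·⌉ = 24
j=2: r + 1k = 601.089 → ⌈·⌉ = 602
j=3: r + 2k = 1178.839 → ⌈·⌉ = 1179
j=4: r + 3k = 1756.589 → ⌈·⌉ = 1757
j=5: r + 4k = 2334.339 → ⌈·⌉ = 2335
j=6: r + 5k = 2912.089 → ⌈·⌉ = 2913
j=7: r + 6k = 3489.839 → ⌈·⌉ = 3490
j=8: r + 7k = 4067.589 → ⌈·⌉ = 4068
j=9: r + 8k = 4645.339 → ⌈·⌉ = 4646
j=10: r + 9k = 5223.089 → ⌈·⌉ = 5224
j=11: r + 10k = 5800.839 → ⌈·⌉ = 5801
j=12: r + 11k = 6378.589 → ⌈·⌉ = 6379

24, 602, 1179, 1757, 2335, 2913, 3490, 4068, 4646, 5224, 5801, 6379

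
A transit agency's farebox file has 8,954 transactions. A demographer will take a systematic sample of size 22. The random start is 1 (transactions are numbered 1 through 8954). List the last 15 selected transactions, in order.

k = N/n = 8954/22 = 407
8th selection = 1 + 7×407 = 2850
9th: 2850 + 407 = 3257
10th: 3257 + 407 = 3664
11th: 3664 + 407 = 4071
12th: 4071 + 407 = 4478
13th: 4478 + 407 = 4885
14th: 4885 + 407 = 5292
15th: 5292 + 407 = 5699
16th: 5699 + 407 = 6106
17th: 6106 + 407 = 6513
18th: 6513 + 407 = 6920
19th: 6920 + 407 = 7327
20th: 7327 + 407 = 7734
21st: 7734 + 407 = 8141
22nd: 8141 + 407 = 8548

2850, 3257, 3664, 4071, 4478, 4885, 5292, 5699, 6106, 6513, 6920, 7327, 7734, 8141, 8548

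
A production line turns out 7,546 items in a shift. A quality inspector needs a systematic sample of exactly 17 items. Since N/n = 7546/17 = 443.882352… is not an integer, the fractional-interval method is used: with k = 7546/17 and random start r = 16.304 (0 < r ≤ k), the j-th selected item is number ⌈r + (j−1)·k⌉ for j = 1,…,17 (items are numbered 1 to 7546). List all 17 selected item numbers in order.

j=1: r + 0k = 16.304 → ⌈·⌉ = 17
j=2: r + 1k = 460.186352… → ⌈·⌉ = 461
j=3: r + 2k = 904.068705… → ⌈·⌉ = 905
j=4: r + 3k = 1347.951058… → ⌈·⌉ = 1348
j=5: r + 4k = 1791.833411… → ⌈·⌉ = 1792
j=6: r + 5k = 2235.715764… → ⌈·⌉ = 2236
j=7: r + 6k = 2679.598117… → ⌈·⌉ = 2680
j=8: r + 7k = 3123.480470… → ⌈·⌉ = 3124
j=9: r + 8k = 3567.362823… → ⌈·⌉ = 3568
j=10: r + 9k = 4011.245176… → ⌈·⌉ = 4012
j=11: r + 10k = 4455.127529… → ⌈·⌉ = 4456
j=12: r + 11k = 4899.009882… → ⌈·⌉ = 4900
j=13: r + 12k = 5342.892235… → ⌈·⌉ = 5343
j=14: r + 13k = 5786.774588… → ⌈·⌉ = 5787
j=15: r + 14k = 6230.656941… → ⌈·⌉ = 6231
j=16: r + 15k = 6674.539294… → ⌈·⌉ = 6675
j=17: r + 16k = 7118.421647… → ⌈·⌉ = 7119

17, 461, 905, 1348, 1792, 2236, 2680, 3124, 3568, 4012, 4456, 4900, 5343, 5787, 6231, 6675, 7119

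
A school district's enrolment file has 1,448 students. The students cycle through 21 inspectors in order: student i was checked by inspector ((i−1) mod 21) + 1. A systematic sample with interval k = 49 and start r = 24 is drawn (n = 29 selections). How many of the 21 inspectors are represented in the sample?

3

Consecutive selections differ by k = 49, so their inspector numbers differ by 49 mod 21 = 7.
gcd(49, 21) = 7, so the sample visits 21/7 = 3 distinct residues mod 21.
Start 24 is inspector 3; the inspectors hit are 3, 10, 17.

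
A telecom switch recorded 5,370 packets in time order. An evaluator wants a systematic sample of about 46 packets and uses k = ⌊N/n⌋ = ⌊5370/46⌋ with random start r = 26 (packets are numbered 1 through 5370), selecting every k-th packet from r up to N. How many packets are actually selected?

k = ⌊5370/46⌋ = 116
Achieved size = ⌊(5370 − 26)/116⌋ + 1 = ⌊5344/116⌋ + 1 = 46 + 1 = 47
(last selection: 26 + 46×116 = 5362 ≤ 5370; next would be 5478 > 5370)

47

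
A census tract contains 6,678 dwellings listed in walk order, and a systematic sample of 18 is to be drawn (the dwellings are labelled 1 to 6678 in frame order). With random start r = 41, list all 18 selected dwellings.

41, 412, 783, 1154, 1525, 1896, 2267, 2638, 3009, 3380, 3751, 4122, 4493, 4864, 5235, 5606, 5977, 6348

k = N/n = 6678/18 = 371
dwelling 1: 41
dwelling 2: 41 + 371 = 412
dwelling 3: 412 + 371 = 783
dwelling 4: 783 + 371 = 1154
dwelling 5: 1154 + 371 = 1525
dwelling 6: 1525 + 371 = 1896
dwelling 7: 1896 + 371 = 2267
dwelling 8: 2267 + 371 = 2638
dwelling 9: 2638 + 371 = 3009
dwelling 10: 3009 + 371 = 3380
dwelling 11: 3380 + 371 = 3751
dwelling 12: 3751 + 371 = 4122
dwelling 13: 4122 + 371 = 4493
dwelling 14: 4493 + 371 = 4864
dwelling 15: 4864 + 371 = 5235
dwelling 16: 5235 + 371 = 5606
dwelling 17: 5606 + 371 = 5977
dwelling 18: 5977 + 371 = 6348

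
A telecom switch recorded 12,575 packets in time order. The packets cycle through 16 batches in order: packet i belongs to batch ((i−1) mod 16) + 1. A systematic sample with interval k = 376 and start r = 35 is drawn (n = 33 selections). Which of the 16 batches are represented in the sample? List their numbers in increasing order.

Consecutive selections differ by k = 376, so their batch numbers differ by 376 mod 16 = 8.
gcd(376, 16) = 8, so the sample visits 16/8 = 2 distinct residues mod 16.
Start 35 is batch 3; the batches hit are 3, 11.

3, 11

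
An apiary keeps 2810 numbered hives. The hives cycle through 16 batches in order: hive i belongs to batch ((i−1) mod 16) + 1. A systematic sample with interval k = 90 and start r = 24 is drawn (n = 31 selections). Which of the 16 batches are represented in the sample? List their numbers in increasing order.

2, 4, 6, 8, 10, 12, 14, 16

Consecutive selections differ by k = 90, so their batch numbers differ by 90 mod 16 = 10.
gcd(90, 16) = 2, so the sample visits 16/2 = 8 distinct residues mod 16.
Start 24 is batch 8; the batches hit are 2, 4, 6, 8, 10, 12, 14, 16.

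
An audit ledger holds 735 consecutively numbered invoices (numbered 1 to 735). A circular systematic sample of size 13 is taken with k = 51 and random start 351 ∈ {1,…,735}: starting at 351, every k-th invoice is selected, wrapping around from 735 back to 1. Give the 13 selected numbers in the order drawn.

351, 402, 453, 504, 555, 606, 657, 708, 24, 75, 126, 177, 228

Selection 1: 351
Selection 2: 351 + 51 = 402
Selection 3: 402 + 51 = 453
Selection 4: 453 + 51 = 504
Selection 5: 504 + 51 = 555
Selection 6: 555 + 51 = 606
Selection 7: 606 + 51 = 657
Selection 8: 657 + 51 = 708
Selection 9: 708 + 51 = 759 → 759 − 735 = 24
Selection 10: 24 + 51 = 75
Selection 11: 75 + 51 = 126
Selection 12: 126 + 51 = 177
Selection 13: 177 + 51 = 228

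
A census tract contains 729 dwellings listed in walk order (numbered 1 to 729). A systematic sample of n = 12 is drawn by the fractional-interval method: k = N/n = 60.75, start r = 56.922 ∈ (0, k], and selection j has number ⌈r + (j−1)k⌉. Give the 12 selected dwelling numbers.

j=1: r + 0k = 56.922 → ⌈·⌉ = 57
j=2: r + 1k = 117.672 → ⌈·⌉ = 118
j=3: r + 2k = 178.422 → ⌈·⌉ = 179
j=4: r + 3k = 239.172 → ⌈·⌉ = 240
j=5: r + 4k = 299.922 → ⌈·⌉ = 300
j=6: r + 5k = 360.672 → ⌈·⌉ = 361
j=7: r + 6k = 421.422 → ⌈·⌉ = 422
j=8: r + 7k = 482.172 → ⌈·⌉ = 483
j=9: r + 8k = 542.922 → ⌈·⌉ = 543
j=10: r + 9k = 603.672 → ⌈·⌉ = 604
j=11: r + 10k = 664.422 → ⌈·⌉ = 665
j=12: r + 11k = 725.172 → ⌈·⌉ = 726

57, 118, 179, 240, 300, 361, 422, 483, 543, 604, 665, 726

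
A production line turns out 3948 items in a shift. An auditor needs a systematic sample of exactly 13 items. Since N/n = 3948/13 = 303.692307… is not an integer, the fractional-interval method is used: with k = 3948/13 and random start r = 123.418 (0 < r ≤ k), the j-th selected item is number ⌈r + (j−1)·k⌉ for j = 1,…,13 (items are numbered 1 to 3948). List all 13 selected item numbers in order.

j=1: r + 0k = 123.418 → ⌈·⌉ = 124
j=2: r + 1k = 427.110307… → ⌈·⌉ = 428
j=3: r + 2k = 730.802615… → ⌈·⌉ = 731
j=4: r + 3k = 1034.494923… → ⌈·⌉ = 1035
j=5: r + 4k = 1338.187230… → ⌈·⌉ = 1339
j=6: r + 5k = 1641.879538… → ⌈·⌉ = 1642
j=7: r + 6k = 1945.571846… → ⌈·⌉ = 1946
j=8: r + 7k = 2249.264153… → ⌈·⌉ = 2250
j=9: r + 8k = 2552.956461… → ⌈·⌉ = 2553
j=10: r + 9k = 2856.648769… → ⌈·⌉ = 2857
j=11: r + 10k = 3160.341076… → ⌈·⌉ = 3161
j=12: r + 11k = 3464.033384… → ⌈·⌉ = 3465
j=13: r + 12k = 3767.725692… → ⌈·⌉ = 3768

124, 428, 731, 1035, 1339, 1642, 1946, 2250, 2553, 2857, 3161, 3465, 3768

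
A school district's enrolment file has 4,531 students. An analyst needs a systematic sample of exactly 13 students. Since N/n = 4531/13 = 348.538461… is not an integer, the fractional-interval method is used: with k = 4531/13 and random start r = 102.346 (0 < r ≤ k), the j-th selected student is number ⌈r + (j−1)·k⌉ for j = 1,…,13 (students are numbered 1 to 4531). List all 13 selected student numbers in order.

j=1: r + 0k = 102.346 → ⌈·⌉ = 103
j=2: r + 1k = 450.884461… → ⌈·⌉ = 451
j=3: r + 2k = 799.422923… → ⌈·⌉ = 800
j=4: r + 3k = 1147.961384… → ⌈·⌉ = 1148
j=5: r + 4k = 1496.499846… → ⌈·⌉ = 1497
j=6: r + 5k = 1845.038307… → ⌈·⌉ = 1846
j=7: r + 6k = 2193.576769… → ⌈·⌉ = 2194
j=8: r + 7k = 2542.115230… → ⌈·⌉ = 2543
j=9: r + 8k = 2890.653692… → ⌈·⌉ = 2891
j=10: r + 9k = 3239.192153… → ⌈·⌉ = 3240
j=11: r + 10k = 3587.730615… → ⌈·⌉ = 3588
j=12: r + 11k = 3936.269076… → ⌈·⌉ = 3937
j=13: r + 12k = 4284.807538… → ⌈·⌉ = 4285

103, 451, 800, 1148, 1497, 1846, 2194, 2543, 2891, 3240, 3588, 3937, 4285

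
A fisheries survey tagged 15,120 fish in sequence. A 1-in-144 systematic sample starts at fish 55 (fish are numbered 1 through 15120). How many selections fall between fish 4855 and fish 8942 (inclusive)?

k = 144
First selection ≥ 4855: 55 + ⌈(4855−55)/144⌉·144 = 55 + 34×144 = 4951
Last selection ≤ 8942: 55 + ⌊(8942−55)/144⌋·144 = 55 + 61×144 = 8839
Count = 61 − 34 + 1 = 28

28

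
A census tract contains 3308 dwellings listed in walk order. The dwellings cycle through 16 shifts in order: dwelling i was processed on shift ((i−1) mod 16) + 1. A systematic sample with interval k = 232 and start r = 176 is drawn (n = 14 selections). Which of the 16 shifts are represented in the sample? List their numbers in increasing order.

8, 16

Consecutive selections differ by k = 232, so their shift numbers differ by 232 mod 16 = 8.
gcd(232, 16) = 8, so the sample visits 16/8 = 2 distinct residues mod 16.
Start 176 is shift 16; the shifts hit are 8, 16.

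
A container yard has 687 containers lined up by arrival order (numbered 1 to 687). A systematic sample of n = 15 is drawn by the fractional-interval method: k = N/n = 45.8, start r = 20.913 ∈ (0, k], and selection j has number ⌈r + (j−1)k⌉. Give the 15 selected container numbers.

j=1: r + 0k = 20.913 → ⌈·⌉ = 21
j=2: r + 1k = 66.713 → ⌈·⌉ = 67
j=3: r + 2k = 112.513 → ⌈·⌉ = 113
j=4: r + 3k = 158.313 → ⌈·⌉ = 159
j=5: r + 4k = 204.113 → ⌈·⌉ = 205
j=6: r + 5k = 249.913 → ⌈·⌉ = 250
j=7: r + 6k = 295.713 → ⌈·⌉ = 296
j=8: r + 7k = 341.513 → ⌈·⌉ = 342
j=9: r + 8k = 387.313 → ⌈·⌉ = 388
j=10: r + 9k = 433.113 → ⌈·⌉ = 434
j=11: r + 10k = 478.913 → ⌈·⌉ = 479
j=12: r + 11k = 524.713 → ⌈·⌉ = 525
j=13: r + 12k = 570.513 → ⌈·⌉ = 571
j=14: r + 13k = 616.313 → ⌈·⌉ = 617
j=15: r + 14k = 662.113 → ⌈·⌉ = 663

21, 67, 113, 159, 205, 250, 296, 342, 388, 434, 479, 525, 571, 617, 663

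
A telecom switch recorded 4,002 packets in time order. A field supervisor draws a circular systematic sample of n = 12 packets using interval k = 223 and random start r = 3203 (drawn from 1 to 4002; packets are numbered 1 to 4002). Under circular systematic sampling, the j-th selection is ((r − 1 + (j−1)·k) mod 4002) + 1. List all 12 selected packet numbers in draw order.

Selection 1: 3203
Selection 2: 3203 + 223 = 3426
Selection 3: 3426 + 223 = 3649
Selection 4: 3649 + 223 = 3872
Selection 5: 3872 + 223 = 4095 → 4095 − 4002 = 93
Selection 6: 93 + 223 = 316
Selection 7: 316 + 223 = 539
Selection 8: 539 + 223 = 762
Selection 9: 762 + 223 = 985
Selection 10: 985 + 223 = 1208
Selection 11: 1208 + 223 = 1431
Selection 12: 1431 + 223 = 1654

3203, 3426, 3649, 3872, 93, 316, 539, 762, 985, 1208, 1431, 1654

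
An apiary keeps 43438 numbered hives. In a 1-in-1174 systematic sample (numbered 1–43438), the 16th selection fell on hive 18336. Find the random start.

k = 1174
r = 18336 − (16−1)×1174 = 18336 − 17610 = 726

726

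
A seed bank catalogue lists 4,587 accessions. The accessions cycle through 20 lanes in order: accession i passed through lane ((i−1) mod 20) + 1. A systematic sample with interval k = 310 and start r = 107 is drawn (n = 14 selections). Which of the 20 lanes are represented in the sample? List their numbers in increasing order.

Consecutive selections differ by k = 310, so their lane numbers differ by 310 mod 20 = 10.
gcd(310, 20) = 10, so the sample visits 20/10 = 2 distinct residues mod 20.
Start 107 is lane 7; the lanes hit are 7, 17.

7, 17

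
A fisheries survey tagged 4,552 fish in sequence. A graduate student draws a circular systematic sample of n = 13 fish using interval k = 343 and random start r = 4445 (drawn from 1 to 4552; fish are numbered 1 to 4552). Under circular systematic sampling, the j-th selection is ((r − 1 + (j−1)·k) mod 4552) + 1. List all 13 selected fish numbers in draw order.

Selection 1: 4445
Selection 2: 4445 + 343 = 4788 → 4788 − 4552 = 236
Selection 3: 236 + 343 = 579
Selection 4: 579 + 343 = 922
Selection 5: 922 + 343 = 1265
Selection 6: 1265 + 343 = 1608
Selection 7: 1608 + 343 = 1951
Selection 8: 1951 + 343 = 2294
Selection 9: 2294 + 343 = 2637
Selection 10: 2637 + 343 = 2980
Selection 11: 2980 + 343 = 3323
Selection 12: 3323 + 343 = 3666
Selection 13: 3666 + 343 = 4009

4445, 236, 579, 922, 1265, 1608, 1951, 2294, 2637, 2980, 3323, 3666, 4009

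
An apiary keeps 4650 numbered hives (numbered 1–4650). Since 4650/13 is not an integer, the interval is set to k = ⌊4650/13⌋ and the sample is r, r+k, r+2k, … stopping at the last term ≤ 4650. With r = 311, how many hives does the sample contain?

k = ⌊4650/13⌋ = 357
Achieved size = ⌊(4650 − 311)/357⌋ + 1 = ⌊4339/357⌋ + 1 = 12 + 1 = 13
(last selection: 311 + 12×357 = 4595 ≤ 4650; next would be 4952 > 4650)

13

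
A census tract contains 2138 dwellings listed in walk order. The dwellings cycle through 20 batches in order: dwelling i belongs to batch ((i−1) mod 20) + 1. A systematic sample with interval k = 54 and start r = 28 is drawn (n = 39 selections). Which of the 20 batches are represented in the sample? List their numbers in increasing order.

Consecutive selections differ by k = 54, so their batch numbers differ by 54 mod 20 = 14.
gcd(54, 20) = 2, so the sample visits 20/2 = 10 distinct residues mod 20.
Start 28 is batch 8; the batches hit are 2, 4, 6, 8, 10, 12, 14, 16, 18, 20.

2, 4, 6, 8, 10, 12, 14, 16, 18, 20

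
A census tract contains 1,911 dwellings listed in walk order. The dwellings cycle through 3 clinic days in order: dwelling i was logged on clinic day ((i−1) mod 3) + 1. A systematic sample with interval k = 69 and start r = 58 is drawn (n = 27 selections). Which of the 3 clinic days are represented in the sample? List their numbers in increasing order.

Consecutive selections differ by k = 69, so their clinic day numbers differ by 69 mod 3 = 0.
gcd(69, 3) = 3, so the sample visits 3/3 = 1 distinct residues mod 3.
Start 58 is clinic day 1; the clinic days hit are 1.

1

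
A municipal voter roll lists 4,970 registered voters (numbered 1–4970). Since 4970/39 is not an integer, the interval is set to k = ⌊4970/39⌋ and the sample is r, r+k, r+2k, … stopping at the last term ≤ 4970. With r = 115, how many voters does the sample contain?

k = ⌊4970/39⌋ = 127
Achieved size = ⌊(4970 − 115)/127⌋ + 1 = ⌊4855/127⌋ + 1 = 38 + 1 = 39
(last selection: 115 + 38×127 = 4941 ≤ 4970; next would be 5068 > 4970)

39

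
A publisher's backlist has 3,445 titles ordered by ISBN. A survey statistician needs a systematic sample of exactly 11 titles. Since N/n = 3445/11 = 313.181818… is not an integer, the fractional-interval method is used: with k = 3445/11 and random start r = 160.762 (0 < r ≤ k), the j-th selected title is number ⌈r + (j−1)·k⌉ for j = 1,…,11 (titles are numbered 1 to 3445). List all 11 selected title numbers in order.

j=1: r + 0k = 160.762 → ⌈·⌉ = 161
j=2: r + 1k = 473.943818… → ⌈·⌉ = 474
j=3: r + 2k = 787.125636… → ⌈·⌉ = 788
j=4: r + 3k = 1100.307454… → ⌈·⌉ = 1101
j=5: r + 4k = 1413.489272… → ⌈·⌉ = 1414
j=6: r + 5k = 1726.671090… → ⌈·⌉ = 1727
j=7: r + 6k = 2039.852909… → ⌈·⌉ = 2040
j=8: r + 7k = 2353.034727… → ⌈·⌉ = 2354
j=9: r + 8k = 2666.216545… → ⌈·⌉ = 2667
j=10: r + 9k = 2979.398363… → ⌈·⌉ = 2980
j=11: r + 10k = 3292.580181… → ⌈·⌉ = 3293

161, 474, 788, 1101, 1414, 1727, 2040, 2354, 2667, 2980, 3293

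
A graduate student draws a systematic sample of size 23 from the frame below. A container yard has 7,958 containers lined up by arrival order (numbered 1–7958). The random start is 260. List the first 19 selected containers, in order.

k = N/n = 7958/23 = 346
container 1: 260
container 2: 260 + 346 = 606
container 3: 606 + 346 = 952
container 4: 952 + 346 = 1298
container 5: 1298 + 346 = 1644
container 6: 1644 + 346 = 1990
container 7: 1990 + 346 = 2336
container 8: 2336 + 346 = 2682
container 9: 2682 + 346 = 3028
container 10: 3028 + 346 = 3374
container 11: 3374 + 346 = 3720
container 12: 3720 + 346 = 4066
container 13: 4066 + 346 = 4412
container 14: 4412 + 346 = 4758
container 15: 4758 + 346 = 5104
container 16: 5104 + 346 = 5450
container 17: 5450 + 346 = 5796
container 18: 5796 + 346 = 6142
container 19: 6142 + 346 = 6488

260, 606, 952, 1298, 1644, 1990, 2336, 2682, 3028, 3374, 3720, 4066, 4412, 4758, 5104, 5450, 5796, 6142, 6488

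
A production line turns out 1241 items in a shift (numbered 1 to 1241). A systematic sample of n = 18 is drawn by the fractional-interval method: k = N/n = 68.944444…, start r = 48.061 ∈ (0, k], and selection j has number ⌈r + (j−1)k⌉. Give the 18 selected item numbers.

49, 118, 186, 255, 324, 393, 462, 531, 600, 669, 738, 807, 876, 945, 1014, 1083, 1152, 1221

j=1: r + 0k = 48.061 → ⌈·⌉ = 49
j=2: r + 1k = 117.005444… → ⌈·⌉ = 118
j=3: r + 2k = 185.949888… → ⌈·⌉ = 186
j=4: r + 3k = 254.894333… → ⌈·⌉ = 255
j=5: r + 4k = 323.838777… → ⌈·⌉ = 324
j=6: r + 5k = 392.783222… → ⌈·⌉ = 393
j=7: r + 6k = 461.727666… → ⌈·⌉ = 462
j=8: r + 7k = 530.672111… → ⌈·⌉ = 531
j=9: r + 8k = 599.616555… → ⌈·⌉ = 600
j=10: r + 9k = 668.561 → ⌈·⌉ = 669
j=11: r + 10k = 737.505444… → ⌈·⌉ = 738
j=12: r + 11k = 806.449888… → ⌈·⌉ = 807
j=13: r + 12k = 875.394333… → ⌈·⌉ = 876
j=14: r + 13k = 944.338777… → ⌈·⌉ = 945
j=15: r + 14k = 1013.283222… → ⌈·⌉ = 1014
j=16: r + 15k = 1082.227666… → ⌈·⌉ = 1083
j=17: r + 16k = 1151.172111… → ⌈·⌉ = 1152
j=18: r + 17k = 1220.116555… → ⌈·⌉ = 1221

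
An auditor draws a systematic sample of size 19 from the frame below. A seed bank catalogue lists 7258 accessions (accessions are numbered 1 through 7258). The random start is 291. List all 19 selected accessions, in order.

291, 673, 1055, 1437, 1819, 2201, 2583, 2965, 3347, 3729, 4111, 4493, 4875, 5257, 5639, 6021, 6403, 6785, 7167

k = N/n = 7258/19 = 382
accession 1: 291
accession 2: 291 + 382 = 673
accession 3: 673 + 382 = 1055
accession 4: 1055 + 382 = 1437
accession 5: 1437 + 382 = 1819
accession 6: 1819 + 382 = 2201
accession 7: 2201 + 382 = 2583
accession 8: 2583 + 382 = 2965
accession 9: 2965 + 382 = 3347
accession 10: 3347 + 382 = 3729
accession 11: 3729 + 382 = 4111
accession 12: 4111 + 382 = 4493
accession 13: 4493 + 382 = 4875
accession 14: 4875 + 382 = 5257
accession 15: 5257 + 382 = 5639
accession 16: 5639 + 382 = 6021
accession 17: 6021 + 382 = 6403
accession 18: 6403 + 382 = 6785
accession 19: 6785 + 382 = 7167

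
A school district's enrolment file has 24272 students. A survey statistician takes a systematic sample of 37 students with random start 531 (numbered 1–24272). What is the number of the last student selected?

k = 24272/37 = 656
37th selection = r + (37−1)·k = 531 + 36×656 = 531 + 23616 = 24147

24147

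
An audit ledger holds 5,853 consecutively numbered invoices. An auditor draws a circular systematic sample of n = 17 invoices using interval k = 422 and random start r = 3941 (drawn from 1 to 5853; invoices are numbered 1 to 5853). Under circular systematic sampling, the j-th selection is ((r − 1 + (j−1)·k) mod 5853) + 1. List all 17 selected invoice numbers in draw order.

3941, 4363, 4785, 5207, 5629, 198, 620, 1042, 1464, 1886, 2308, 2730, 3152, 3574, 3996, 4418, 4840

Selection 1: 3941
Selection 2: 3941 + 422 = 4363
Selection 3: 4363 + 422 = 4785
Selection 4: 4785 + 422 = 5207
Selection 5: 5207 + 422 = 5629
Selection 6: 5629 + 422 = 6051 → 6051 − 5853 = 198
Selection 7: 198 + 422 = 620
Selection 8: 620 + 422 = 1042
Selection 9: 1042 + 422 = 1464
Selection 10: 1464 + 422 = 1886
Selection 11: 1886 + 422 = 2308
Selection 12: 2308 + 422 = 2730
Selection 13: 2730 + 422 = 3152
Selection 14: 3152 + 422 = 3574
Selection 15: 3574 + 422 = 3996
Selection 16: 3996 + 422 = 4418
Selection 17: 4418 + 422 = 4840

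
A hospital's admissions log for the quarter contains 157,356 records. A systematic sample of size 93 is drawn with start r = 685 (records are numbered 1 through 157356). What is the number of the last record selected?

k = 157356/93 = 1692
93rd selection = r + (93−1)·k = 685 + 92×1692 = 685 + 155664 = 156349

156349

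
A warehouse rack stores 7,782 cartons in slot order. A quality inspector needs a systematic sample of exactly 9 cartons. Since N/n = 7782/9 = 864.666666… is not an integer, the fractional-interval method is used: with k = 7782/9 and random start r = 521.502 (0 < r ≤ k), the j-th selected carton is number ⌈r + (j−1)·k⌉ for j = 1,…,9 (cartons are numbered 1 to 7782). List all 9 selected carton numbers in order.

j=1: r + 0k = 521.502 → ⌈·⌉ = 522
j=2: r + 1k = 1386.168666… → ⌈·⌉ = 1387
j=3: r + 2k = 2250.835333… → ⌈·⌉ = 2251
j=4: r + 3k = 3115.502 → ⌈·⌉ = 3116
j=5: r + 4k = 3980.168666… → ⌈·⌉ = 3981
j=6: r + 5k = 4844.835333… → ⌈·⌉ = 4845
j=7: r + 6k = 5709.502 → ⌈·⌉ = 5710
j=8: r + 7k = 6574.168666… → ⌈·⌉ = 6575
j=9: r + 8k = 7438.835333… → ⌈·⌉ = 7439

522, 1387, 2251, 3116, 3981, 4845, 5710, 6575, 7439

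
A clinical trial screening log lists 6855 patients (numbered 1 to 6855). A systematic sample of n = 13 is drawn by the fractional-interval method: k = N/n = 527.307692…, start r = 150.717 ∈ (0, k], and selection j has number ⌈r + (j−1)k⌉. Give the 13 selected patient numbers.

j=1: r + 0k = 150.717 → ⌈·⌉ = 151
j=2: r + 1k = 678.024692… → ⌈·⌉ = 679
j=3: r + 2k = 1205.332384… → ⌈·⌉ = 1206
j=4: r + 3k = 1732.640076… → ⌈·⌉ = 1733
j=5: r + 4k = 2259.947769… → ⌈·⌉ = 2260
j=6: r + 5k = 2787.255461… → ⌈·⌉ = 2788
j=7: r + 6k = 3314.563153… → ⌈·⌉ = 3315
j=8: r + 7k = 3841.870846… → ⌈·⌉ = 3842
j=9: r + 8k = 4369.178538… → ⌈·⌉ = 4370
j=10: r + 9k = 4896.486230… → ⌈·⌉ = 4897
j=11: r + 10k = 5423.793923… → ⌈·⌉ = 5424
j=12: r + 11k = 5951.101615… → ⌈·⌉ = 5952
j=13: r + 12k = 6478.409307… → ⌈·⌉ = 6479

151, 679, 1206, 1733, 2260, 2788, 3315, 3842, 4370, 4897, 5424, 5952, 6479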